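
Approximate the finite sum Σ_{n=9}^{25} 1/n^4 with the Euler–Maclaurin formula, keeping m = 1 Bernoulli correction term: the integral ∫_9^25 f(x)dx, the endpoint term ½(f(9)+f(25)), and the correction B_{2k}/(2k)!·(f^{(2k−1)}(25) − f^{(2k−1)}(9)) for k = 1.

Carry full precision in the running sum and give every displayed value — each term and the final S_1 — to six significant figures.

∫_9^25 1/x^4 dx evaluates to 0.000435914.
Boundary: ½(f(9) + f(25)) = ½(0.000152416 + 2.56000e-06) = 7.74879e-05.
Running total after boundary: 0.000513402.
k=1: B_{2}/(2)! × [f^{(1)}(25) − f^{(1)}(9)] = 1/12 × (-4.09600e-07 − (-6.77404e-05)) = 5.61090e-06.

S_1 ≈ 0.000519013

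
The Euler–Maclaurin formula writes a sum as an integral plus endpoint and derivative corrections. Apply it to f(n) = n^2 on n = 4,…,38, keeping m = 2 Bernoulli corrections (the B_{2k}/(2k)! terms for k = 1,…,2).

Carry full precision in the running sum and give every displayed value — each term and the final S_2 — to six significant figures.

S_2 ≈ 19005.0

Integral: ∫_4^38 x^2 dx = 18269.3.
Endpoint term: (f(4) + f(38))/2 = (16.0000 + 1444.00)/2 = 730.000.
So far: 18999.3.
Order-1 term: 1/12 · (76.0000 − 8.00000) = 5.66667.
After k=1: 19005.0.
Order-2 term: −1/720 · (0.00000 − 0.00000) = 0.00000.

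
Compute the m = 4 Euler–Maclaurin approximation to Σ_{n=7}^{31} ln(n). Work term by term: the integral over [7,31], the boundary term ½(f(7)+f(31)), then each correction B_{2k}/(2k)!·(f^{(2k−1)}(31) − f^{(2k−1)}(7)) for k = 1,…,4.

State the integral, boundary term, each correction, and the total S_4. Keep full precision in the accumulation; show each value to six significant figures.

S_4 ≈ 71.5130

∫_7^31 ln(x) dx evaluates to 68.8322.
½[f(7) + f(31)] = ½[1.94591 + 3.43399] = 2.68995.
Integral + boundary = 71.5222.
k=1: B_{2}/(2)! × [f^{(1)}(31) − f^{(1)}(7)] = 1/12 × (0.0322581 − 0.142857) = -0.00921659.
After k=1: 71.5130.
k=2: B_{4}/(4)! × [f^{(3)}(31) − f^{(3)}(7)] = −1/720 × (6.71344e-05 − 0.00583090) = 8.00524e-06.
After k=2: 71.5130.
k=3: B_{6}/(6)! × [f^{(5)}(31) − f^{(5)}(7)] = 1/30240 × (8.38306e-07 − 0.00142798) = -4.71937e-08.
After k=3: 71.5130.
k=4: B_{8}/(8)! × [f^{(7)}(31) − f^{(7)}(7)] = −1/1209600 × (2.61698e-08 − 0.000874271) = 7.22756e-10.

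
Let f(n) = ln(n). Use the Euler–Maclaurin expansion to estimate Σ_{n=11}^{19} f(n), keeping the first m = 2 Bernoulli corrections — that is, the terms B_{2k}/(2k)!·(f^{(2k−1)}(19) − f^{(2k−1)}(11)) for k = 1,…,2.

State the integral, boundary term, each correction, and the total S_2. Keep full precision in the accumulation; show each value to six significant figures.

S_2 ≈ 24.2355

The integral term ∫_11^19 ln(x) dx = 21.5675.
Endpoint term: (f(11) + f(19))/2 = (2.39790 + 2.94444)/2 = 2.67117.
Integral + boundary = 24.2387.
Order-1 term: 1/12 · (0.0526316 − 0.0909091) = -0.00318979.
Running total after k=1: 24.2355.
Order-2 term: −1/720 · (0.000291588 − 0.00150263) = 1.68200e-06.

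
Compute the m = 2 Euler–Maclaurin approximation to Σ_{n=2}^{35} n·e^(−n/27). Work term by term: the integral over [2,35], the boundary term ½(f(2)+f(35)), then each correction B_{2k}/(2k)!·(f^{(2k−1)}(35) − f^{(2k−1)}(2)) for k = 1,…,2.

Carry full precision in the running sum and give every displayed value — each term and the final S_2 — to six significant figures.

The integral term ∫_2^35 x·e^(−x/27) dx = 269.185.
Boundary: ½(f(2) + f(35)) = ½(1.85721 + 9.57401) = 5.71561.
Running total after boundary: 274.901.
Correction k=1: B_{2}/2! · (f^{(1)}(35) − f^{(1)}(2)) = 1/12 · (-0.0810498 − 0.859818) = -0.0784056.
After k=1: 274.822.
Correction k=2: B_{4}/4! · (f^{(3)}(35) − f^{(3)}(2)) = −1/720 · (0.000639282 − 0.00372706) = 4.28857e-06.

S_2 ≈ 274.822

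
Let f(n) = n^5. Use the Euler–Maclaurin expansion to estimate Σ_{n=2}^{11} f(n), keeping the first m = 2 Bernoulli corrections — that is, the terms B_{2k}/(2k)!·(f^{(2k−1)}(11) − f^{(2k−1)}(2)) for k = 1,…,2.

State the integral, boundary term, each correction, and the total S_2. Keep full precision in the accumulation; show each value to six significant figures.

Integral: ∫_2^11 x^5 dx = 295250.
½[f(2) + f(11)] = ½[32.0000 + 161051] = 80541.5.
So far: 375791.
k=1: B_{2}/(2)! × [f^{(1)}(11) − f^{(1)}(2)] = 1/12 × (73205.0 − 80.0000) = 6093.75.
Running total after k=1: 381885.
k=2: B_{4}/(4)! × [f^{(3)}(11) − f^{(3)}(2)] = −1/720 × (7260.00 − 240.000) = -9.75000.

S_2 ≈ 381875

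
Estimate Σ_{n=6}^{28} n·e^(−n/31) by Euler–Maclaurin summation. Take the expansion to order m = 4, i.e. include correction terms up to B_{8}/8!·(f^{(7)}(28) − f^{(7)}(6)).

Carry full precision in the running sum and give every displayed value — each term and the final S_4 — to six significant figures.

Integral: ∫_6^28 x·e^(−x/31) dx = 203.941.
½[f(6) + f(28)] = ½[4.94418 + 11.3473] = 8.14573.
So far: 212.087.
Correction k=1: B_{2}/2! · (f^{(1)}(28) − f^{(1)}(6)) = 1/12 · (0.0392187 − 0.664540) = -0.0521101.
Running total after k=1: 212.035.
Correction k=2: B_{4}/4! · (f^{(3)}(28) − f^{(3)}(6)) = −1/720 · (0.000884224 − 0.00240645) = 2.11421e-06.
Running total after k=2: 212.035.
Correction k=3: B_{6}/6! · (f^{(5)}(28) − f^{(5)}(6)) = 1/30240 · (1.79775e-06 − 4.28865e-06) = -8.23711e-11.
Running total after k=3: 212.035.
Correction k=4: B_{8}/8! · (f^{(7)}(28) − f^{(7)}(6)) = −1/1209600 · (2.78397e-09 − 6.31966e-09) = 2.92303e-15.

S_4 ≈ 212.035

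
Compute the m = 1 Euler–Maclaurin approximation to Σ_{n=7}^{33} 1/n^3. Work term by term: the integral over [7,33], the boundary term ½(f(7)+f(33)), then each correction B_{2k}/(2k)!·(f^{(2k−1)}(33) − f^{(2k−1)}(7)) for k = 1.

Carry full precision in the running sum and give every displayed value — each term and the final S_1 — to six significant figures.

The integral term ∫_7^33 1/x^3 dx = 0.00974494.
Endpoint term: (f(7) + f(33))/2 = (0.00291545 + 2.78265e-05)/2 = 0.00147164.
Running total after boundary: 0.0112166.
Correction k=1: B_{2}/2! · (f^{(1)}(33) − f^{(1)}(7)) = 1/12 · (-2.52968e-06 − (-0.00124948)) = 0.000103912.

S_1 ≈ 0.0113205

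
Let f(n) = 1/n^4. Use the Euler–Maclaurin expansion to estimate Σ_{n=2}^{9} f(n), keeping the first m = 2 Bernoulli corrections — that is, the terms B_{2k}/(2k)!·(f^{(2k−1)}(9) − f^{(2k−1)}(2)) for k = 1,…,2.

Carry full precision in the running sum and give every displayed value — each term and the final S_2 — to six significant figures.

Integral: ∫_2^9 1/x^4 dx = 0.0412094.
½[f(2) + f(9)] = ½[0.0625000 + 0.000152416] = 0.0313262.
So far: 0.0725356.
k=1: B_{2}/(2)! × [f^{(1)}(9) − f^{(1)}(2)] = 1/12 × (-6.77404e-05 − (-0.125000)) = 0.0104110.
After k=1: 0.0829466.
k=2: B_{4}/(4)! × [f^{(3)}(9) − f^{(3)}(2)] = −1/720 × (-2.50890e-05 − (-0.937500)) = -0.00130205.

S_2 ≈ 0.0816446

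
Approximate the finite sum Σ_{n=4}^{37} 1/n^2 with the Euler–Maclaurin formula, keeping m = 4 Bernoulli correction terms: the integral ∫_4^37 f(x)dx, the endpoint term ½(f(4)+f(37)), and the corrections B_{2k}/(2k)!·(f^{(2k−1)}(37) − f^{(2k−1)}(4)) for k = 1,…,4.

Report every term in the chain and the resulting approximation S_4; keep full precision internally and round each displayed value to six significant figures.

S_4 ≈ 0.257158

Integral: ∫_4^37 1/x^2 dx = 0.222973.
½[f(4) + f(37)] = ½[0.0625000 + 0.000730460] = 0.0316152.
Running total after boundary: 0.254588.
k=1: B_{2}/(2)! × [f^{(1)}(37) − f^{(1)}(4)] = 1/12 × (-3.94843e-05 − (-0.0312500)) = 0.00260088.
Running total after k=1: 0.257189.
k=2: B_{4}/(4)! × [f^{(3)}(37) − f^{(3)}(4)] = −1/720 × (-3.46101e-07 − (-0.0234375)) = -3.25516e-05.
Running total after k=2: 0.257157.
k=3: B_{6}/(6)! × [f^{(5)}(37) − f^{(5)}(4)] = 1/30240 × (-7.58439e-09 − (-0.0439453)) = 1.45322e-06.
Running total after k=3: 0.257158.
k=4: B_{8}/(8)! × [f^{(7)}(37) − f^{(7)}(4)] = −1/1209600 × (-3.10245e-10 − (-0.153809)) = -1.27157e-07.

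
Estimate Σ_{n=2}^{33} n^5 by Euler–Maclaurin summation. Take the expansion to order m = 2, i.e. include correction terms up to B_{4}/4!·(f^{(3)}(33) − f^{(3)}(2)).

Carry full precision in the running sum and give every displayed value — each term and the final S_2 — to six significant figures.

∫_2^33 x^5 dx evaluates to 2.15245e+08.
½[f(2) + f(33)] = ½[32.0000 + 3.91354e+07] = 1.95677e+07.
So far: 2.34812e+08.
Order-1 term: 1/12 · (5.92960e+06 − 80.0000) = 494127.
Running total after k=1: 2.35306e+08.
Order-2 term: −1/720 · (65340.0 − 240.000) = -90.4167.

S_2 ≈ 2.35306e+08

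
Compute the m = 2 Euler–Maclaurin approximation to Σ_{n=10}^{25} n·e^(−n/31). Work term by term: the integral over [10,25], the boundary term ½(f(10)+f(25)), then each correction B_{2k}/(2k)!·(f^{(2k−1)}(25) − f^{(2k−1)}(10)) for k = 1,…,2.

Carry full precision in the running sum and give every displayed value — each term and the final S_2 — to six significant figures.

∫_10^25 x·e^(−x/31) dx evaluates to 145.538.
½[f(10) + f(25)] = ½[7.24278 + 11.1610] = 9.20188.
Integral + boundary = 154.740.
Correction k=1: B_{2}/2! · (f^{(1)}(25) − f^{(1)}(10)) = 1/12 · (0.0864076 − 0.490640) = -0.0336860.
Running total after k=1: 154.706.
Correction k=2: B_{4}/4! · (f^{(3)}(25) − f^{(3)}(10)) = −1/720 · (0.00101903 − 0.00201789) = 1.38731e-06.

S_2 ≈ 154.706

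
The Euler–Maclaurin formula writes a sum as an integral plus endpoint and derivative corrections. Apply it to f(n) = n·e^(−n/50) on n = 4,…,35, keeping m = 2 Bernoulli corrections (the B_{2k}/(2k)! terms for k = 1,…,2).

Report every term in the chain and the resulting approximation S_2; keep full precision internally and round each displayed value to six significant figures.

Integral: ∫_4^35 x·e^(−x/50) dx = 381.927.
Boundary: ½(f(4) + f(35)) = ½(3.69247 + 17.3805) = 10.5365.
So far: 392.463.
k=1: B_{2}/(2)! × [f^{(1)}(35) − f^{(1)}(4)] = 1/12 × (0.148976 − 0.849267) = -0.0583576.
Partial sum through k=1: 392.405.
k=2: B_{4}/(4)! × [f^{(3)}(35) − f^{(3)}(4)] = −1/720 × (0.000456858 − 0.00107820) = 8.62974e-07.

S_2 ≈ 392.405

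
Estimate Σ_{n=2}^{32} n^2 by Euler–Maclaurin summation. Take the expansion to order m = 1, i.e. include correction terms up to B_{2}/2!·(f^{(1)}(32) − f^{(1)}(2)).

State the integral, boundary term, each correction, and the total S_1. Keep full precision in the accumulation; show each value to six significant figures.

S_1 ≈ 11439.0

∫_2^32 x^2 dx evaluates to 10920.0.
Endpoint term: (f(2) + f(32))/2 = (4.00000 + 1024.00)/2 = 514.000.
Integral + boundary = 11434.0.
k=1: B_{2}/(2)! × [f^{(1)}(32) − f^{(1)}(2)] = 1/12 × (64.0000 − 4.00000) = 5.00000.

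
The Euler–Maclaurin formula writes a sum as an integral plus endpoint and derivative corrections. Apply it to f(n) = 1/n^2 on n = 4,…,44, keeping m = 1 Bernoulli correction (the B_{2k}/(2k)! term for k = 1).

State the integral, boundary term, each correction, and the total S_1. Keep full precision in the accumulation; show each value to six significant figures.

∫_4^44 1/x^2 dx evaluates to 0.227273.
Boundary: ½(f(4) + f(44)) = ½(0.0625000 + 0.000516529) = 0.0315083.
Running total after boundary: 0.258781.
Order-1 term: 1/12 · (-2.34786e-05 − (-0.0312500)) = 0.00260221.

S_1 ≈ 0.261383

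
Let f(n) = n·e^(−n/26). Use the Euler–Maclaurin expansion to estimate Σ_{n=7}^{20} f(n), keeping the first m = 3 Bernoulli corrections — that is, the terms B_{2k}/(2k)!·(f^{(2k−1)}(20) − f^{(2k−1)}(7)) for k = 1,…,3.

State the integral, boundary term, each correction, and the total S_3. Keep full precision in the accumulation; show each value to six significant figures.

S_3 ≈ 108.564

∫_7^20 x·e^(−x/26) dx evaluates to 101.294.
½[f(7) + f(20)] = ½[5.34777 + 9.26739] = 7.30758.
Running total after boundary: 108.601.
k=1: B_{2}/(2)! × [f^{(1)}(20) − f^{(1)}(7)] = 1/12 × (0.106931 − 0.558284) = -0.0376127.
After k=1: 108.564.
k=2: B_{4}/(4)! × [f^{(3)}(20) − f^{(3)}(7)] = −1/720 × (0.00152910 − 0.00308612) = 2.16253e-06.
After k=2: 108.564.
k=3: B_{6}/(6)! × [f^{(5)}(20) − f^{(5)}(7)] = 1/30240 × (4.28996e-06 − 7.90884e-06) = -1.19672e-10.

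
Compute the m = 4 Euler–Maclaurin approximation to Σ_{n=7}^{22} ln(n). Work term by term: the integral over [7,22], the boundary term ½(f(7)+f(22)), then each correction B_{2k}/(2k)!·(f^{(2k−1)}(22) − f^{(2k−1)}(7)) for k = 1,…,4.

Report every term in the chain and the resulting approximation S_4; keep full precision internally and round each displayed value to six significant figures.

The integral term ∫_7^22 ln(x) dx = 39.3816.
Endpoint term: (f(7) + f(22))/2 = (1.94591 + 3.09104)/2 = 2.51848.
Running total after boundary: 41.9000.
k=1: B_{2}/(2)! × [f^{(1)}(22) − f^{(1)}(7)] = 1/12 × (0.0454545 − 0.142857) = -0.00811688.
Partial sum through k=1: 41.8919.
k=2: B_{4}/(4)! × [f^{(3)}(22) − f^{(3)}(7)] = −1/720 × (0.000187829 − 0.00583090) = 7.83760e-06.
Partial sum through k=2: 41.8919.
k=3: B_{6}/(6)! × [f^{(5)}(22) − f^{(5)}(7)] = 1/30240 × (4.65691e-06 − 0.00142798) = -4.70674e-08.
Partial sum through k=3: 41.8919.
k=4: B_{8}/(8)! × [f^{(7)}(22) − f^{(7)}(7)] = −1/1209600 × (2.88651e-07 − 0.000874271) = 7.22539e-10.

S_4 ≈ 41.8919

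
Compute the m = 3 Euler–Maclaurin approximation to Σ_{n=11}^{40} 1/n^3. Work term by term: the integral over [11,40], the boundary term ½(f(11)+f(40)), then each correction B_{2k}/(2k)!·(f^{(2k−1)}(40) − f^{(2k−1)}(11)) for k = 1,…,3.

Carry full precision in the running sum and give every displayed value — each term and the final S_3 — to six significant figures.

S_3 ≈ 0.00422013

∫_11^40 1/x^3 dx evaluates to 0.00381973.
Endpoint term: (f(11) + f(40))/2 = (0.000751315 + 1.56250e-05)/2 = 0.000383470.
So far: 0.00420320.
Correction k=1: B_{2}/2! · (f^{(1)}(40) − f^{(1)}(11)) = 1/12 · (-1.17187e-06 − (-0.000204904)) = 1.69777e-05.
Partial sum through k=1: 0.00422018.
Correction k=2: B_{4}/4! · (f^{(3)}(40) − f^{(3)}(11)) = −1/720 · (-1.46484e-08 − (-3.38684e-05)) = -4.70191e-08.
Partial sum through k=2: 0.00422013.
Correction k=3: B_{6}/6! · (f^{(5)}(40) − f^{(5)}(11)) = 1/30240 · (-3.84521e-10 − (-1.17560e-05)) = 3.88743e-10.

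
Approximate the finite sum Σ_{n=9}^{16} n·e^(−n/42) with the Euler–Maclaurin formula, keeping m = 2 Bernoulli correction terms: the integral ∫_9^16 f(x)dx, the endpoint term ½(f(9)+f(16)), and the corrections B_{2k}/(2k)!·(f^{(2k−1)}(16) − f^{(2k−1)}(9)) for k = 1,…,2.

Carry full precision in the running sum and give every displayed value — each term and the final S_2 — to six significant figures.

S_2 ≈ 73.6257

The integral term ∫_9^16 x·e^(−x/42) dx = 64.5456.
Boundary: ½(f(9) + f(16)) = ½(7.26406 + 10.9314) = 9.09771.
So far: 73.6433.
Order-1 term: 1/12 · (0.422940 − 0.634164) = -0.0176020.
Partial sum through k=1: 73.6257.
Order-2 term: −1/720 · (0.00101438 − 0.00127460) = 3.61425e-07.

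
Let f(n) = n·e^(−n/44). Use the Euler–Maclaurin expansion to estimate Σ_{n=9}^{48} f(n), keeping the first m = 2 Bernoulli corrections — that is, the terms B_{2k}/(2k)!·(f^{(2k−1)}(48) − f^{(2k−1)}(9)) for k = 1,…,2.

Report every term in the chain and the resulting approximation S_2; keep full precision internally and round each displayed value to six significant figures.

∫_9^48 x·e^(−x/44) dx evaluates to 540.854.
½[f(9) + f(48)] = ½[7.33516 + 16.1237] = 11.7294.
So far: 552.583.
k=1: B_{2}/(2)! × [f^{(1)}(48) − f^{(1)}(9)] = 1/12 × (-0.0305374 − 0.648310) = -0.0565706.
Partial sum through k=1: 552.526.
k=2: B_{4}/(4)! × [f^{(3)}(48) − f^{(3)}(9)] = −1/720 × (0.000331242 − 0.00117683) = 1.17443e-06.

S_2 ≈ 552.526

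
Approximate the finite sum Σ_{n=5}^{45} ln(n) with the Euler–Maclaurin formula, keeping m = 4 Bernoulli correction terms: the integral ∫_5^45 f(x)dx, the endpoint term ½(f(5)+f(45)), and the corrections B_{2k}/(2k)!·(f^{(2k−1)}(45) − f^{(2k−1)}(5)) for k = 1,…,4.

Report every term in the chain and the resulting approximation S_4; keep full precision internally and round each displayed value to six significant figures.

S_4 ≈ 125.946

The integral term ∫_5^45 ln(x) dx = 123.253.
Endpoint term: (f(5) + f(45))/2 = (1.60944 + 3.80666)/2 = 2.70805.
Integral + boundary = 125.961.
Order-1 term: 1/12 · (0.0222222 − 0.200000) = -0.0148148.
After k=1: 125.946.
Order-2 term: −1/720 · (2.19479e-05 − 0.0160000) = 2.21917e-05.
After k=2: 125.946.
Order-3 term: 1/30240 · (1.30061e-07 − 0.00768000) = -2.53964e-07.
After k=3: 125.946.
Order-4 term: −1/1209600 · (1.92684e-09 − 0.00921600) = 7.61905e-09.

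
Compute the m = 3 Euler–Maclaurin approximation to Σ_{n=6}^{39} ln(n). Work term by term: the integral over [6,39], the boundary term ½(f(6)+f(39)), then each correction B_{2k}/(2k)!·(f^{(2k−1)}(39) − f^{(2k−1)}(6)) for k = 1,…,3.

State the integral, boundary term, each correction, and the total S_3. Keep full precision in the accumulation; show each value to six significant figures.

S_3 ≈ 101.844

The integral term ∫_6^39 ln(x) dx = 99.1283.
½[f(6) + f(39)] = ½[1.79176 + 3.66356] = 2.72766.
So far: 101.856.
Order-1 term: 1/12 · (0.0256410 − 0.166667) = -0.0117521.
Running total after k=1: 101.844.
Order-2 term: −1/720 · (3.37160e-05 − 0.00925926) = 1.28133e-05.
Running total after k=2: 101.844.
Order-3 term: 1/30240 · (2.66004e-07 − 0.00308642) = -1.02055e-07.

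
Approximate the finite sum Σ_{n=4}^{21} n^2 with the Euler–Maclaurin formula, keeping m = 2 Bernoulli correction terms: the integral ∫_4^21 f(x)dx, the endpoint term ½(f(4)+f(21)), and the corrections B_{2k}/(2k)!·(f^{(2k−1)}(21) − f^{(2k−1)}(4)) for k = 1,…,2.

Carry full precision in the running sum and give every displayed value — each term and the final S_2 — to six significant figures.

S_2 ≈ 3297.00

∫_4^21 x^2 dx evaluates to 3065.67.
½[f(4) + f(21)] = ½[16.0000 + 441.000] = 228.500.
Running total after boundary: 3294.17.
Order-1 term: 1/12 · (42.0000 − 8.00000) = 2.83333.
Running total after k=1: 3297.00.
Order-2 term: −1/720 · (0.00000 − 0.00000) = 0.00000.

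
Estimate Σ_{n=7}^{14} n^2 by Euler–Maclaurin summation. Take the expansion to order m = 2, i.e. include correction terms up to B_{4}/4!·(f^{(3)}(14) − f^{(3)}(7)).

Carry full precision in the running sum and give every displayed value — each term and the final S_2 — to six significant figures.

S_2 ≈ 924.000

The integral term ∫_7^14 x^2 dx = 800.333.
½[f(7) + f(14)] = ½[49.0000 + 196.000] = 122.500.
Integral + boundary = 922.833.
Order-1 term: 1/12 · (28.0000 − 14.0000) = 1.16667.
Running total after k=1: 924.000.
Order-2 term: −1/720 · (0.00000 − 0.00000) = 0.00000.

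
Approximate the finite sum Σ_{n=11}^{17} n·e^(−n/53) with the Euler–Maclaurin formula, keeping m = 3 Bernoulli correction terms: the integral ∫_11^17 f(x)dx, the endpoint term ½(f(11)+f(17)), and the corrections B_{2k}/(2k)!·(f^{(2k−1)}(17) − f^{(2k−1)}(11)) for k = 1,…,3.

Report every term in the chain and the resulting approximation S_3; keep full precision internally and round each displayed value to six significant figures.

S_3 ≈ 74.8978

∫_11^17 x·e^(−x/53) dx evaluates to 64.2736.
Boundary: ½(f(11) + f(17)) = ½(8.93832 + 12.3352) = 10.6368.
So far: 74.9104.
k=1: B_{2}/(2)! × [f^{(1)}(17) − f^{(1)}(11)] = 1/12 × (0.492861 − 0.643927) = -0.0125888.
Running total after k=1: 74.8978.
k=2: B_{4}/(4)! × [f^{(3)}(17) − f^{(3)}(11)] = −1/720 × (0.000692084 − 0.000807788) = 1.60700e-07.
Running total after k=2: 74.8978.
k=3: B_{6}/(6)! × [f^{(5)}(17) − f^{(5)}(11)] = 1/30240 × (4.30299e-07 − 4.93535e-07) = -2.09113e-12.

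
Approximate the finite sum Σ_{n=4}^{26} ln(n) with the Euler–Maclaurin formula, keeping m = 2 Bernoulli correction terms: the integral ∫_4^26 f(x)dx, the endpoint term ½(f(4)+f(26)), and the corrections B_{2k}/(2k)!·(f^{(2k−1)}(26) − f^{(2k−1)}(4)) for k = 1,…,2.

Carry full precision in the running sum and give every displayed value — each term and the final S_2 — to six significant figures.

The integral term ∫_4^26 ln(x) dx = 57.1653.
Endpoint term: (f(4) + f(26))/2 = (1.38629 + 3.25810)/2 = 2.32220.
Running total after boundary: 59.4875.
Order-1 term: 1/12 · (0.0384615 − 0.250000) = -0.0176282.
After k=1: 59.4699.
Order-2 term: −1/720 · (0.000113792 − 0.0312500) = 4.32447e-05.

S_2 ≈ 59.4699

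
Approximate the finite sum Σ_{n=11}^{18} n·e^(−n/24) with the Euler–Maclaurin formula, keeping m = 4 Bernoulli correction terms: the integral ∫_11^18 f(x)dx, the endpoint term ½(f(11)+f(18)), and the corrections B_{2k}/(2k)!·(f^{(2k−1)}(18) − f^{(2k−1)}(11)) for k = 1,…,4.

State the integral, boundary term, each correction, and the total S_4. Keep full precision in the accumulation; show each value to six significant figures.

Integral: ∫_11^18 x·e^(−x/24) dx = 55.0173.
Endpoint term: (f(11) + f(18))/2 = (6.95570 + 8.50260)/2 = 7.72915.
So far: 62.7465.
Order-1 term: 1/12 · (0.118092 − 0.342516) = -0.0187020.
Partial sum through k=1: 62.7278.
Order-2 term: −1/720 · (0.00184518 − 0.00279026) = 1.31261e-06.
Partial sum through k=2: 62.7278.
Order-3 term: 1/30240 · (6.05094e-06 − 8.65603e-06) = -8.61470e-11.
Partial sum through k=3: 62.7278.
Order-4 term: −1/1209600 · (1.54487e-08 − 2.16456e-08) = 5.12309e-15.

S_4 ≈ 62.7278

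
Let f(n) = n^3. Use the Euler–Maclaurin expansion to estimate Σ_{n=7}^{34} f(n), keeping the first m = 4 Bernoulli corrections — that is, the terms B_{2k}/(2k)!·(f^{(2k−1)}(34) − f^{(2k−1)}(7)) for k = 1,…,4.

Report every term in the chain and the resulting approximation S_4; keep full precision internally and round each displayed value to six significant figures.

S_4 ≈ 353584

The integral term ∫_7^34 x^3 dx = 333484.
Endpoint term: (f(7) + f(34))/2 = (343.000 + 39304.0)/2 = 19823.5.
Running total after boundary: 353307.
Order-1 term: 1/12 · (3468.00 − 147.000) = 276.750.
Partial sum through k=1: 353584.
Order-2 term: −1/720 · (6.00000 − 6.00000) = 0.00000.
Partial sum through k=2: 353584.
Order-3 term: 1/30240 · (0.00000 − 0.00000) = 0.00000.
Partial sum through k=3: 353584.
Order-4 term: −1/1209600 · (0.00000 − 0.00000) = 0.00000.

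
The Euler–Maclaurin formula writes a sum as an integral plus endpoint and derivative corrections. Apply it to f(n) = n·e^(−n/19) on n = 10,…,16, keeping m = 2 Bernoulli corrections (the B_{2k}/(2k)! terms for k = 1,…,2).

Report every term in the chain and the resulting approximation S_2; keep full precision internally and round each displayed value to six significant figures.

The integral term ∫_10^16 x·e^(−x/19) dx = 39.0347.
Endpoint term: (f(10) + f(16))/2 = (5.90778 + 6.89284)/2 = 6.40031.
Running total after boundary: 45.4350.
Correction k=1: B_{2}/2! · (f^{(1)}(16) − f^{(1)}(10)) = 1/12 · (0.0680215 − 0.279842) = -0.0176517.
After k=1: 45.4173.
Correction k=2: B_{4}/4! · (f^{(3)}(16) − f^{(3)}(10)) = −1/720 · (0.00257514 − 0.00404819) = 2.04590e-06.

S_2 ≈ 45.4173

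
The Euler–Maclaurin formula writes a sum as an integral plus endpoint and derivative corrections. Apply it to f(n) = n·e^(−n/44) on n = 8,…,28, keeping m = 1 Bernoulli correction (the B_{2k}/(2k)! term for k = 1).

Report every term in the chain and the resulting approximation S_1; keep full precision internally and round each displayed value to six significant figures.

S_1 ≈ 241.782

The integral term ∫_8^28 x·e^(−x/44) dx = 231.079.
½[f(8) + f(28)] = ½[6.67002 + 14.8180] = 10.7440.
So far: 241.823.
Order-1 term: 1/12 · (0.192441 − 0.682161) = -0.0408100.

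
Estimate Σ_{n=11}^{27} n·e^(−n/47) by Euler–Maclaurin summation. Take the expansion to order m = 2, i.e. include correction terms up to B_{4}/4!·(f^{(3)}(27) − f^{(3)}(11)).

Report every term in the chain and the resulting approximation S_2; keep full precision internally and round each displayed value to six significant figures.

S_2 ≈ 210.954

∫_11^27 x·e^(−x/47) dx evaluates to 199.032.
Endpoint term: (f(11) + f(27))/2 = (8.70461 + 15.2011)/2 = 11.9529.
So far: 210.985.
Correction k=1: B_{2}/2! · (f^{(1)}(27) − f^{(1)}(11)) = 1/12 · (0.239576 − 0.606124) = -0.0305456.
Running total after k=1: 210.954.
Correction k=2: B_{4}/4! · (f^{(3)}(27) − f^{(3)}(11)) = −1/720 · (0.000618191 − 0.000990847) = 5.17577e-07.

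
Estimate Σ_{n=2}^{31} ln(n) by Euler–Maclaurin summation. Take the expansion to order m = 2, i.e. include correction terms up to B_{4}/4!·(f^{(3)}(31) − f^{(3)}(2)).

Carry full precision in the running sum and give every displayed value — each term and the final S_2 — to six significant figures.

S_2 ≈ 78.0922

∫_2^31 ln(x) dx evaluates to 76.0673.
Endpoint term: (f(2) + f(31))/2 = (0.693147 + 3.43399)/2 = 2.06357.
Running total after boundary: 78.1309.
k=1: B_{2}/(2)! × [f^{(1)}(31) − f^{(1)}(2)] = 1/12 × (0.0322581 − 0.500000) = -0.0389785.
Running total after k=1: 78.0919.
k=2: B_{4}/(4)! × [f^{(3)}(31) − f^{(3)}(2)] = −1/720 × (6.71344e-05 − 0.250000) = 0.000347129.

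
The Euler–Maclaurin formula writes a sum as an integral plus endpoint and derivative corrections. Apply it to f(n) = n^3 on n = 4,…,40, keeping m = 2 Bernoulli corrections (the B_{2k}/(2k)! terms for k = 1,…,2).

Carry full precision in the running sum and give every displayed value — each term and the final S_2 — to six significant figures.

S_2 ≈ 672364

Integral: ∫_4^40 x^3 dx = 639936.
Endpoint term: (f(4) + f(40))/2 = (64.0000 + 64000.0)/2 = 32032.0.
Integral + boundary = 671968.
k=1: B_{2}/(2)! × [f^{(1)}(40) − f^{(1)}(4)] = 1/12 × (4800.00 − 48.0000) = 396.000.
After k=1: 672364.
k=2: B_{4}/(4)! × [f^{(3)}(40) − f^{(3)}(4)] = −1/720 × (6.00000 − 6.00000) = 0.00000.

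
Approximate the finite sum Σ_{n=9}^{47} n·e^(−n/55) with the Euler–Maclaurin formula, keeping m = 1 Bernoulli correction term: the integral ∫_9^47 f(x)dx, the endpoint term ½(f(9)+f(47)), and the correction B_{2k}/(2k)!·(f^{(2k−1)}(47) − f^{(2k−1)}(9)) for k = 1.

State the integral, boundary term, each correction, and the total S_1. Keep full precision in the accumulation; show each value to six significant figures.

The integral term ∫_9^47 x·e^(−x/55) dx = 601.735.
Boundary: ½(f(9) + f(47)) = ½(7.64146 + 19.9974) = 13.8194.
Running total after boundary: 615.555.
Correction k=1: B_{2}/2! · (f^{(1)}(47) − f^{(1)}(9)) = 1/12 · (0.0618875 − 0.710115) = -0.0540190.

S_1 ≈ 615.500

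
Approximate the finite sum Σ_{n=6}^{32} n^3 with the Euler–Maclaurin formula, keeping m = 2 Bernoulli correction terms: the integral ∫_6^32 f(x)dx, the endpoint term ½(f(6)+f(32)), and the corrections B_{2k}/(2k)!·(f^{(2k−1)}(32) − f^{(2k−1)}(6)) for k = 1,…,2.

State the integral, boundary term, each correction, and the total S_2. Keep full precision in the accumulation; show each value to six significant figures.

Integral: ∫_6^32 x^3 dx = 261820.
Boundary: ½(f(6) + f(32)) = ½(216.000 + 32768.0) = 16492.0.
So far: 278312.
Order-1 term: 1/12 · (3072.00 − 108.000) = 247.000.
After k=1: 278559.
Order-2 term: −1/720 · (6.00000 − 6.00000) = 0.00000.

S_2 ≈ 278559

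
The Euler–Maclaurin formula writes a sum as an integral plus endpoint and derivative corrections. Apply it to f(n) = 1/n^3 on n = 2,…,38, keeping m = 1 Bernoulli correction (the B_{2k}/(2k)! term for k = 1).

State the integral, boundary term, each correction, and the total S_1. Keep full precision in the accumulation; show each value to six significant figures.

S_1 ≈ 0.202788

Integral: ∫_2^38 1/x^3 dx = 0.124654.
Boundary: ½(f(2) + f(38)) = ½(0.125000 + 1.82242e-05) = 0.0625091.
Running total after boundary: 0.187163.
Order-1 term: 1/12 · (-1.43876e-06 − (-0.187500)) = 0.0156249.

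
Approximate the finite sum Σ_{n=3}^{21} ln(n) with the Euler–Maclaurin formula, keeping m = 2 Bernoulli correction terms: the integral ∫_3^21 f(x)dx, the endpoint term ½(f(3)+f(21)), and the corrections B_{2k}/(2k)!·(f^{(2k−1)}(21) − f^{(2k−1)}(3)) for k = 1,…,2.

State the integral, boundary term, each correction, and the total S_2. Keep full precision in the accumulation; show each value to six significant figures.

S_2 ≈ 44.6870

∫_3^21 ln(x) dx evaluates to 42.6391.
½[f(3) + f(21)] = ½[1.09861 + 3.04452] = 2.07157.
Integral + boundary = 44.7107.
Order-1 term: 1/12 · (0.0476190 − 0.333333) = -0.0238095.
After k=1: 44.6869.
Order-2 term: −1/720 · (0.000215959 − 0.0740741) = 0.000102581.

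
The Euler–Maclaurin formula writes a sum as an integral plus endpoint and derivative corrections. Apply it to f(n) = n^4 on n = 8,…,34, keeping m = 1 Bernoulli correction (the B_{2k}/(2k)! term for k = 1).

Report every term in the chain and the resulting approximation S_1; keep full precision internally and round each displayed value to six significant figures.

S_1 ≈ 9.76368e+06

The integral term ∫_8^34 x^4 dx = 9.08053e+06.
½[f(8) + f(34)] = ½[4096.00 + 1.33634e+06] = 670216.
Integral + boundary = 9.75075e+06.
Correction k=1: B_{2}/2! · (f^{(1)}(34) − f^{(1)}(8)) = 1/12 · (157216 − 2048.00) = 12930.7.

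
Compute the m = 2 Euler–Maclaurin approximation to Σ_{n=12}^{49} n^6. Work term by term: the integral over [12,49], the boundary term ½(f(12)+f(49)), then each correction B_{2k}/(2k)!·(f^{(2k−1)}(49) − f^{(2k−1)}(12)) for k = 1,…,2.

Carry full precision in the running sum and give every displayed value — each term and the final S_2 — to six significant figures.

S_2 ≈ 1.03947e+11

Integral: ∫_12^49 x^6 dx = 9.68839e+10.
Boundary: ½(f(12) + f(49)) = ½(2.98598e+06 + 1.38413e+10) = 6.92214e+09.
Running total after boundary: 1.03806e+11.
Order-1 term: 1/12 · (1.69485e+09 − 1.49299e+06) = 1.41113e+08.
Running total after k=1: 1.03947e+11.
Order-2 term: −1/720 · (1.41179e+07 − 207360) = -19320.2.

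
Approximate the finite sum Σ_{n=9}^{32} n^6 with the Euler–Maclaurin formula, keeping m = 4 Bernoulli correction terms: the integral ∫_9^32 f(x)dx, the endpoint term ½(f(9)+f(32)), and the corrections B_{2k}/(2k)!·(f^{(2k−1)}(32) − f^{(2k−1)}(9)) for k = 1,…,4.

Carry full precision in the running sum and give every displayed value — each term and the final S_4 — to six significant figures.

S_4 ≈ 5.46173e+09

∫_9^32 x^6 dx evaluates to 4.90785e+09.
Endpoint term: (f(9) + f(32))/2 = (531441 + 1.07374e+09)/2 = 5.37137e+08.
Integral + boundary = 5.44499e+09.
Order-1 term: 1/12 · (2.01327e+08 − 354294) = 1.67477e+07.
Running total after k=1: 5.46174e+09.
Order-2 term: −1/720 · (3.93216e+06 − 87480.0) = -5339.83.
Running total after k=2: 5.46173e+09.
Order-3 term: 1/30240 · (23040.0 − 6480.00) = 0.547619.
Running total after k=3: 5.46173e+09.
Order-4 term: −1/1209600 · (0.00000 − 0.00000) = 0.00000.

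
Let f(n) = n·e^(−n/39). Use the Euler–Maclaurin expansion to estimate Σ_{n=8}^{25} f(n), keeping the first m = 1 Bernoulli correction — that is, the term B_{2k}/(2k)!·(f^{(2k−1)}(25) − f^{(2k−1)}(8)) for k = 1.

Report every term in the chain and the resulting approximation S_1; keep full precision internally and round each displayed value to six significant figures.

Integral: ∫_8^25 x·e^(−x/39) dx = 178.284.
½[f(8) + f(25)] = ½[6.51634 + 13.1688] = 9.84257.
So far: 188.127.
Correction k=1: B_{2}/2! · (f^{(1)}(25) − f^{(1)}(8)) = 1/12 · (0.189090 − 0.647457) = -0.0381972.

S_1 ≈ 188.089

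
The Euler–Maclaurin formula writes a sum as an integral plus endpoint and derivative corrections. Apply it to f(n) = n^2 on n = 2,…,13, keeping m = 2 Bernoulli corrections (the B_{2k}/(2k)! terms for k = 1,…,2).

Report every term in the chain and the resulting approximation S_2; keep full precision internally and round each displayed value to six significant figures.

The integral term ∫_2^13 x^2 dx = 729.667.
½[f(2) + f(13)] = ½[4.00000 + 169.000] = 86.5000.
So far: 816.167.
Correction k=1: B_{2}/2! · (f^{(1)}(13) − f^{(1)}(2)) = 1/12 · (26.0000 − 4.00000) = 1.83333.
Partial sum through k=1: 818.000.
Correction k=2: B_{4}/4! · (f^{(3)}(13) − f^{(3)}(2)) = −1/720 · (0.00000 − 0.00000) = 0.00000.

S_2 ≈ 818.000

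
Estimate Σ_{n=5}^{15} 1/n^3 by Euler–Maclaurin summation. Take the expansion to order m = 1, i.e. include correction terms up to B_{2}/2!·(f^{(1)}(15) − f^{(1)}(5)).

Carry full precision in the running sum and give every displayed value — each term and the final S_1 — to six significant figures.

S_1 ≈ 0.0223210

∫_5^15 1/x^3 dx evaluates to 0.0177778.
½[f(5) + f(15)] = ½[0.00800000 + 0.000296296] = 0.00414815.
Running total after boundary: 0.0219259.
Correction k=1: B_{2}/2! · (f^{(1)}(15) − f^{(1)}(5)) = 1/12 · (-5.92593e-05 − (-0.00480000)) = 0.000395062.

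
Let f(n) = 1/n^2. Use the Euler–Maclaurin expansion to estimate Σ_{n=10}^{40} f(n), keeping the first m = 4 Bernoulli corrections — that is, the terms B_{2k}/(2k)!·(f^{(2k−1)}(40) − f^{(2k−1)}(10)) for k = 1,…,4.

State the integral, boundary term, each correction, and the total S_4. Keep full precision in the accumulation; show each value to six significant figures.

S_4 ≈ 0.0804762

Integral: ∫_10^40 1/x^2 dx = 0.0750000.
Boundary: ½(f(10) + f(40)) = ½(0.0100000 + 0.000625000) = 0.00531250.
So far: 0.0803125.
Correction k=1: B_{2}/2! · (f^{(1)}(40) − f^{(1)}(10)) = 1/12 · (-3.12500e-05 − (-0.00200000)) = 0.000164063.
Partial sum through k=1: 0.0804766.
Correction k=2: B_{4}/4! · (f^{(3)}(40) − f^{(3)}(10)) = −1/720 · (-2.34375e-07 − (-0.000240000)) = -3.33008e-07.
Partial sum through k=2: 0.0804762.
Correction k=3: B_{6}/6! · (f^{(5)}(40) − f^{(5)}(10)) = 1/30240 · (-4.39453e-09 − (-7.20000e-05)) = 2.38081e-09.
Partial sum through k=3: 0.0804762.
Correction k=4: B_{8}/8! · (f^{(7)}(40) − f^{(7)}(10)) = −1/1209600 · (-1.53809e-10 − (-4.03200e-05)) = -3.33332e-11.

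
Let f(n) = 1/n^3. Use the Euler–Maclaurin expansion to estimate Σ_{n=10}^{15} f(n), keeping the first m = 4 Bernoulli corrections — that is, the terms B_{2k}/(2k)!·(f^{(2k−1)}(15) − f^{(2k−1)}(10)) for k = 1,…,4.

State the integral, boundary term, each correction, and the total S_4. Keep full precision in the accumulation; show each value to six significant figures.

S_4 ≈ 0.00344591

Integral: ∫_10^15 1/x^3 dx = 0.00277778.
½[f(10) + f(15)] = ½[0.00100000 + 0.000296296] = 0.000648148.
Running total after boundary: 0.00342593.
Order-1 term: 1/12 · (-5.92593e-05 − (-0.000300000)) = 2.00617e-05.
Partial sum through k=1: 0.00344599.
Order-2 term: −1/720 · (-5.26749e-06 − (-6.00000e-05)) = -7.60174e-08.
Partial sum through k=2: 0.00344591.
Order-3 term: 1/30240 · (-9.83265e-07 − (-2.52000e-05)) = 8.00818e-10.
Partial sum through k=3: 0.00344591.
Order-4 term: −1/1209600 · (-3.14645e-07 − (-1.81440e-05)) = -1.47399e-11.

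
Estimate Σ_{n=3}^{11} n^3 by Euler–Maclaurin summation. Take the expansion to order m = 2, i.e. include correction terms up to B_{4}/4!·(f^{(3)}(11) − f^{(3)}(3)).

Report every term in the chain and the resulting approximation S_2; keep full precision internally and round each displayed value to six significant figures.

S_2 ≈ 4347.00

∫_3^11 x^3 dx evaluates to 3640.00.
Boundary: ½(f(3) + f(11)) = ½(27.0000 + 1331.00) = 679.000.
Running total after boundary: 4319.00.
Correction k=1: B_{2}/2! · (f^{(1)}(11) − f^{(1)}(3)) = 1/12 · (363.000 − 27.0000) = 28.0000.
After k=1: 4347.00.
Correction k=2: B_{4}/4! · (f^{(3)}(11) − f^{(3)}(3)) = −1/720 · (6.00000 − 6.00000) = 0.00000.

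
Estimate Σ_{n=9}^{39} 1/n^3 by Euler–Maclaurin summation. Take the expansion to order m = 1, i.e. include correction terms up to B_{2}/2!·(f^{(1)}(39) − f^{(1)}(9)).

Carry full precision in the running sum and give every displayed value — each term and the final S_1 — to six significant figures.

The integral term ∫_9^39 1/x^3 dx = 0.00584411.
½[f(9) + f(39)] = ½[0.00137174 + 1.68580e-05] = 0.000694300.
Running total after boundary: 0.00653841.
k=1: B_{2}/(2)! × [f^{(1)}(39) − f^{(1)}(9)] = 1/12 × (-1.29677e-06 − (-0.000457247)) = 3.79959e-05.

S_1 ≈ 0.00657640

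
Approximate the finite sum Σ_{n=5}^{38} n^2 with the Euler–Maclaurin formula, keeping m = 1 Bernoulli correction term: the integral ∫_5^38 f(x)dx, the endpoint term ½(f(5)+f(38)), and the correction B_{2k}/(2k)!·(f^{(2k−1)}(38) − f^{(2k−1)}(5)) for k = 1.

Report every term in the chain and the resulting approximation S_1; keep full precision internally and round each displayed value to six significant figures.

∫_5^38 x^2 dx evaluates to 18249.0.
½[f(5) + f(38)] = ½[25.0000 + 1444.00] = 734.500.
So far: 18983.5.
Correction k=1: B_{2}/2! · (f^{(1)}(38) − f^{(1)}(5)) = 1/12 · (76.0000 − 10.0000) = 5.50000.

S_1 ≈ 18989.0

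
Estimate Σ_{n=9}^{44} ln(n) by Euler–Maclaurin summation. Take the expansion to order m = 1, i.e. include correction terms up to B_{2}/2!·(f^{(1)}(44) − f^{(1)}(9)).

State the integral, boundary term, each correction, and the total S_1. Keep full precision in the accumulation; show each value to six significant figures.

S_1 ≈ 114.713

Integral: ∫_9^44 ln(x) dx = 111.729.
Endpoint term: (f(9) + f(44))/2 = (2.19722 + 3.78419)/2 = 2.99071.
Running total after boundary: 114.720.
Correction k=1: B_{2}/2! · (f^{(1)}(44) − f^{(1)}(9)) = 1/12 · (0.0227273 − 0.111111) = -0.00736532.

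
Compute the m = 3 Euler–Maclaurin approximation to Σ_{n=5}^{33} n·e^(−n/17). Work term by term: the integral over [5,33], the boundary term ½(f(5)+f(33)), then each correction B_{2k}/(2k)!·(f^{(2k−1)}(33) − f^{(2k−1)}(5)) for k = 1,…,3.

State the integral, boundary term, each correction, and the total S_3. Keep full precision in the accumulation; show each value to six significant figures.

∫_5^33 x·e^(−x/17) dx evaluates to 156.696.
Endpoint term: (f(5) + f(33))/2 = (3.72594 + 4.73665)/2 = 4.23130.
Integral + boundary = 160.927.
Order-1 term: 1/12 · (-0.135092 − 0.526016) = -0.0550923.
Running total after k=1: 160.872.
Order-2 term: −1/720 · (0.000525876 − 0.00697714) = 8.96009e-06.
Running total after k=2: 160.872.
Order-3 term: 1/30240 · (5.25674e-06 − 4.19867e-05) = -1.21461e-09.

S_3 ≈ 160.872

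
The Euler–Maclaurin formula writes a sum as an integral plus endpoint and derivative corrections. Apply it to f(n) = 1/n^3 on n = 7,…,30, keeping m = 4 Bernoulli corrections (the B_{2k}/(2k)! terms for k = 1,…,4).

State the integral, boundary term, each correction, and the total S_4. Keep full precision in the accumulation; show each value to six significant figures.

∫_7^30 1/x^3 dx evaluates to 0.00964853.
Boundary: ½(f(7) + f(30)) = ½(0.00291545 + 3.70370e-05) = 0.00147624.
Integral + boundary = 0.0111248.
k=1: B_{2}/(2)! × [f^{(1)}(30) − f^{(1)}(7)] = 1/12 × (-3.70370e-06 − (-0.00124948)) = 0.000103815.
Running total after k=1: 0.0112286.
k=2: B_{4}/(4)! × [f^{(3)}(30) − f^{(3)}(7)] = −1/720 × (-8.23045e-08 − (-0.000509992)) = -7.08207e-07.
Running total after k=2: 0.0112279.
k=3: B_{6}/(6)! × [f^{(5)}(30) − f^{(5)}(7)] = 1/30240 × (-3.84088e-09 − (-0.000437136)) = 1.44554e-08.
Running total after k=3: 0.0112279.
k=4: B_{8}/(8)! × [f^{(7)}(30) − f^{(7)}(7)] = −1/1209600 × (-3.07270e-10 − (-0.000642322)) = -5.31020e-10.

S_4 ≈ 0.0112279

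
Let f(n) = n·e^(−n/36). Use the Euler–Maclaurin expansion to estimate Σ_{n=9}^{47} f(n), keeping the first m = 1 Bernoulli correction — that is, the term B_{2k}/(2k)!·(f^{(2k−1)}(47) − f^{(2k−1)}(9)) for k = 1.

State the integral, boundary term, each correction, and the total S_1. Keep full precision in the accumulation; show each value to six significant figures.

The integral term ∫_9^47 x·e^(−x/36) dx = 451.844.
Boundary: ½(f(9) + f(47)) = ½(7.00921 + 12.7380) = 9.87362.
Integral + boundary = 461.717.
k=1: B_{2}/(2)! × [f^{(1)}(47) − f^{(1)}(9)] = 1/12 × (-0.0828123 − 0.584101) = -0.0555761.

S_1 ≈ 461.662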